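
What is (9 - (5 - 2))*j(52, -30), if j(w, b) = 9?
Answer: 54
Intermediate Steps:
(9 - (5 - 2))*j(52, -30) = (9 - (5 - 2))*9 = (9 - 1*3)*9 = (9 - 3)*9 = 6*9 = 54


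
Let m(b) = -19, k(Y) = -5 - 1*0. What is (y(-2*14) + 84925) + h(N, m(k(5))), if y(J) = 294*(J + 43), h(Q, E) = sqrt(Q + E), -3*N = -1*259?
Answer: 89335 + sqrt(606)/3 ≈ 89343.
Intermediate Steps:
k(Y) = -5 (k(Y) = -5 + 0 = -5)
N = 259/3 (N = -(-1)*259/3 = -1/3*(-259) = 259/3 ≈ 86.333)
h(Q, E) = sqrt(E + Q)
y(J) = 12642 + 294*J (y(J) = 294*(43 + J) = 12642 + 294*J)
(y(-2*14) + 84925) + h(N, m(k(5))) = ((12642 + 294*(-2*14)) + 84925) + sqrt(-19 + 259/3) = ((12642 + 294*(-28)) + 84925) + sqrt(202/3) = ((12642 - 8232) + 84925) + sqrt(606)/3 = (4410 + 84925) + sqrt(606)/3 = 89335 + sqrt(606)/3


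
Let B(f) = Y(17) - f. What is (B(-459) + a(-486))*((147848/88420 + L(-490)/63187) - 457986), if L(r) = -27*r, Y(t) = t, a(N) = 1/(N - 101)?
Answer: -178736057227165443126/819891448745 ≈ -2.1800e+8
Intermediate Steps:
a(N) = 1/(-101 + N)
B(f) = 17 - f
(B(-459) + a(-486))*((147848/88420 + L(-490)/63187) - 457986) = ((17 - 1*(-459)) + 1/(-101 - 486))*((147848/88420 - 27*(-490)/63187) - 457986) = ((17 + 459) + 1/(-587))*((147848*(1/88420) + 13230*(1/63187)) - 457986) = (476 - 1/587)*((36962/22105 + 13230/63187) - 457986) = 279411*(2627967044/1396748635 - 457986)/587 = (279411/587)*(-639688692382066/1396748635) = -178736057227165443126/819891448745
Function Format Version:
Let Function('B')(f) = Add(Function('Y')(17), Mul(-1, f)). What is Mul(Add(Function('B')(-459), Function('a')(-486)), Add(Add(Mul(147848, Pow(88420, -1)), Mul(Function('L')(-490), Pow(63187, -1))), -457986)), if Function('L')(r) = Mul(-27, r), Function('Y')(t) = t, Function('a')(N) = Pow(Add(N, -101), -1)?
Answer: Rational(-178736057227165443126, 819891448745) ≈ -2.1800e+8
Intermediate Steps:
Function('a')(N) = Pow(Add(-101, N), -1)
Function('B')(f) = Add(17, Mul(-1, f))
Mul(Add(Function('B')(-459), Function('a')(-486)), Add(Add(Mul(147848, Pow(88420, -1)), Mul(Function('L')(-490), Pow(63187, -1))), -457986)) = Mul(Add(Add(17, Mul(-1, -459)), Pow(Add(-101, -486), -1)), Add(Add(Mul(147848, Pow(88420, -1)), Mul(Mul(-27, -490), Pow(63187, -1))), -457986)) = Mul(Add(Add(17, 459), Pow(-587, -1)), Add(Add(Mul(147848, Rational(1, 88420)), Mul(13230, Rational(1, 63187))), -457986)) = Mul(Add(476, Rational(-1, 587)), Add(Add(Rational(36962, 22105), Rational(13230, 63187)), -457986)) = Mul(Rational(279411, 587), Add(Rational(2627967044, 1396748635), -457986)) = Mul(Rational(279411, 587), Rational(-639688692382066, 1396748635)) = Rational(-178736057227165443126, 819891448745)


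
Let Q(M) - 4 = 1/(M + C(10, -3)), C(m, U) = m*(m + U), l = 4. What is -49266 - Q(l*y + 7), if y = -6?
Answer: -2611311/53 ≈ -49270.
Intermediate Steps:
C(m, U) = m*(U + m)
Q(M) = 4 + 1/(70 + M) (Q(M) = 4 + 1/(M + 10*(-3 + 10)) = 4 + 1/(M + 10*7) = 4 + 1/(M + 70) = 4 + 1/(70 + M))
-49266 - Q(l*y + 7) = -49266 - (281 + 4*(4*(-6) + 7))/(70 + (4*(-6) + 7)) = -49266 - (281 + 4*(-24 + 7))/(70 + (-24 + 7)) = -49266 - (281 + 4*(-17))/(70 - 17) = -49266 - (281 - 68)/53 = -49266 - 213/53 = -2611311/53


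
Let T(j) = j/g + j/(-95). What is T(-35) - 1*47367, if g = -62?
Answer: -55797227/1178 ≈ -47366.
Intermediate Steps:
T(j) = -157*j/5890 (T(j) = j/(-62) + j/(-95) = j*(-1/62) + j*(-1/95) = -j/62 - j/95 = -157*j/5890)
T(-35) - 1*47367 = -157/5890*(-35) - 1*47367 = 1099/1178 - 47367 = -55797227/1178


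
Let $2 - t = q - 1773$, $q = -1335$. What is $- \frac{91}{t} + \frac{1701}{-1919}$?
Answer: $- \frac{5464739}{5968090} \approx -0.91566$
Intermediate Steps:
$t = 3110$ ($t = 2 - \left(-1335 - 1773\right) = 2 - -3108 = 2 + 3108 = 3110$)
$- \frac{91}{t} + \frac{1701}{-1919} = - \frac{91}{3110} + \frac{1701}{-1919} = \left(-91\right) \frac{1}{3110} + 1701 \left(- \frac{1}{1919}\right) = - \frac{91}{3110} - \frac{1701}{1919} = - \frac{5464739}{5968090}$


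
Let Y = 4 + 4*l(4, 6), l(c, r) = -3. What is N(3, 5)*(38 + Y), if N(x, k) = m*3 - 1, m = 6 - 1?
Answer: 420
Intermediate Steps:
m = 5
Y = -8 (Y = 4 + 4*(-3) = 4 - 12 = -8)
N(x, k) = 14 (N(x, k) = 5*3 - 1 = 15 - 1 = 14)
N(3, 5)*(38 + Y) = 14*(38 - 8) = 14*30 = 420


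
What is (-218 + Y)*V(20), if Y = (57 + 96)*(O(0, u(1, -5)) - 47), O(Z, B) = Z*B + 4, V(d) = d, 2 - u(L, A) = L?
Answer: -135940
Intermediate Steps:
u(L, A) = 2 - L
O(Z, B) = 4 + B*Z (O(Z, B) = B*Z + 4 = 4 + B*Z)
Y = -6579 (Y = (57 + 96)*((4 + (2 - 1*1)*0) - 47) = 153*((4 + (2 - 1)*0) - 47) = 153*((4 + 1*0) - 47) = 153*((4 + 0) - 47) = 153*(4 - 47) = 153*(-43) = -6579)
(-218 + Y)*V(20) = (-218 - 6579)*20 = -6797*20 = -135940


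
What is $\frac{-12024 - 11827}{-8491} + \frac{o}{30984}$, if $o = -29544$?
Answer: $\frac{20339220}{10961881} \approx 1.8554$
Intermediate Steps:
$\frac{-12024 - 11827}{-8491} + \frac{o}{30984} = \frac{-12024 - 11827}{-8491} - \frac{29544}{30984} = \left(-12024 - 11827\right) \left(- \frac{1}{8491}\right) - \frac{1231}{1291} = \left(-23851\right) \left(- \frac{1}{8491}\right) - \frac{1231}{1291} = \frac{23851}{8491} - \frac{1231}{1291} = \frac{20339220}{10961881}$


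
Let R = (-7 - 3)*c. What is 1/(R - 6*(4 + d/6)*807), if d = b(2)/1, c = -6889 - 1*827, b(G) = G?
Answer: 1/56178 ≈ 1.7801e-5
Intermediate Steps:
c = -7716 (c = -6889 - 827 = -7716)
d = 2 (d = 2/1 = 2*1 = 2)
R = 77160 (R = (-7 - 3)*(-7716) = -10*(-7716) = 77160)
1/(R - 6*(4 + d/6)*807) = 1/(77160 - 6*(4 + 2/6)*807) = 1/(77160 - 6*(4 + 2*(1/6))*807) = 1/(77160 - 6*(4 + 1/3)*807) = 1/(77160 - 6*13/3*807) = 1/(77160 - 26*807) = 1/(77160 - 20982) = 1/56178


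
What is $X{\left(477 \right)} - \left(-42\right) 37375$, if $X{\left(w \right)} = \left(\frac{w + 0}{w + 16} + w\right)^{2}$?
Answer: $\frac{437051434794}{243049} \approx 1.7982 \cdot 10^{6}$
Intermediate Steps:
$X{\left(w \right)} = \left(w + \frac{w}{16 + w}\right)^{2}$ ($X{\left(w \right)} = \left(\frac{w}{16 + w} + w\right)^{2} = \left(w + \frac{w}{16 + w}\right)^{2}$)
$X{\left(477 \right)} - \left(-42\right) 37375 = \frac{477^{2} \left(17 + 477\right)^{2}}{\left(16 + 477\right)^{2}} - \left(-42\right) 37375 = \frac{227529 \cdot 494^{2}}{243049} - -1569750 = 227529 \cdot \frac{1}{243049} \cdot 244036 + 1569750 = \frac{55525267044}{243049} + 1569750 = \frac{437051434794}{243049}$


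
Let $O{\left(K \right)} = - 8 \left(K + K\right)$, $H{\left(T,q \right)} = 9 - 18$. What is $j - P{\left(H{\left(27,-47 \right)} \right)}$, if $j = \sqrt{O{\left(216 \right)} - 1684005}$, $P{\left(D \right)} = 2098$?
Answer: $-2098 + i \sqrt{1687461} \approx -2098.0 + 1299.0 i$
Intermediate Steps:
$H{\left(T,q \right)} = -9$
$O{\left(K \right)} = - 16 K$ ($O{\left(K \right)} = - 8 \cdot 2 K = - 16 K$)
$j = i \sqrt{1687461}$ ($j = \sqrt{\left(-16\right) 216 - 1684005} = \sqrt{-3456 - 1684005} = \sqrt{-1687461} = i \sqrt{1687461} \approx 1299.0 i$)
$j - P{\left(H{\left(27,-47 \right)} \right)} = i \sqrt{1687461} - 2098 = -2098 + i \sqrt{1687461}$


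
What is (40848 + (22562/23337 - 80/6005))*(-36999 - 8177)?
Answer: -51722170660090096/28027737 ≈ -1.8454e+9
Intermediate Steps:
(40848 + (22562/23337 - 80/6005))*(-36999 - 8177) = (40848 + (22562*(1/23337) - 80*1/6005))*(-45176) = (40848 + (22562/23337 - 16/1201))*(-45176) = (40848 + 26723570/28027737)*(-45176) = (1144903724546/28027737)*(-45176) = -51722170660090096/28027737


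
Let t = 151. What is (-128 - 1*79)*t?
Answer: -31257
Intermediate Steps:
(-128 - 1*79)*t = (-128 - 1*79)*151 = (-128 - 79)*151 = -207*151 = -31257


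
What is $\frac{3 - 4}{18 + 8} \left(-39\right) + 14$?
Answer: $\frac{31}{2} \approx 15.5$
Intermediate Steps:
$\frac{3 - 4}{18 + 8} \left(-39\right) + 14 = - \frac{1}{26} \left(-39\right) + 14 = \left(-1\right) \frac{1}{26} \left(-39\right) + 14 = \left(- \frac{1}{26}\right) \left(-39\right) + 14 = \frac{3}{2} + 14 = \frac{31}{2}$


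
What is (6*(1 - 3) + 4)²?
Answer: 64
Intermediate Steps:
(6*(1 - 3) + 4)² = (6*(-2) + 4)² = (-12 + 4)² = (-8)² = 64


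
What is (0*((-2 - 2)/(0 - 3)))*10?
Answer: 0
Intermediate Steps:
(0*((-2 - 2)/(0 - 3)))*10 = (0*(-4/(-3)))*10 = (0*(-4*(-1/3)))*10 = (0*(4/3))*10 = 0*10 = 0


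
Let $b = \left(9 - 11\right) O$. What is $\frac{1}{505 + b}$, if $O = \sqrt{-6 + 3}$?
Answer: $\frac{505}{255037} + \frac{2 i \sqrt{3}}{255037} \approx 0.0019801 + 1.3583 \cdot 10^{-5} i$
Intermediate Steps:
$O = i \sqrt{3}$ ($O = \sqrt{-3} = i \sqrt{3} \approx 1.732 i$)
$b = - 2 i \sqrt{3}$ ($b = \left(9 - 11\right) i \sqrt{3} = - 2 i \sqrt{3} \approx - 3.4641 i$)
$\frac{1}{505 + b} = \frac{1}{505 - 2 i \sqrt{3}}$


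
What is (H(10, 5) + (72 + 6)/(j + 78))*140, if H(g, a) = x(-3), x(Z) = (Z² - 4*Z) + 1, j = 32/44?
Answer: 1393700/433 ≈ 3218.7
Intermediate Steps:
j = 8/11 (j = 32*(1/44) = 8/11 ≈ 0.72727)
x(Z) = 1 + Z² - 4*Z
H(g, a) = 22 (H(g, a) = 1 + (-3)² - 4*(-3) = 1 + 9 + 12 = 22)
(H(10, 5) + (72 + 6)/(j + 78))*140 = (22 + (72 + 6)/(8/11 + 78))*140 = (22 + 78/(866/11))*140 = (22 + 78*(11/866))*140 = (22 + 429/433)*140 = (9955/433)*140 = 1393700/433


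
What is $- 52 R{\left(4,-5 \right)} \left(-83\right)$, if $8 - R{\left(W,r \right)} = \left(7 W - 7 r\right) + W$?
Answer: $-254644$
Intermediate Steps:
$R{\left(W,r \right)} = 8 - 8 W + 7 r$ ($R{\left(W,r \right)} = 8 - \left(\left(7 W - 7 r\right) + W\right) = 8 - \left(\left(- 7 r + 7 W\right) + W\right) = 8 - \left(- 7 r + 8 W\right) = 8 - 8 W + 7 r$)
$- 52 R{\left(4,-5 \right)} \left(-83\right) = - 52 \left(8 - 32 + 7 \left(-5\right)\right) \left(-83\right) = - 52 \left(8 - 32 - 35\right) \left(-83\right) = \left(-52\right) \left(-59\right) \left(-83\right) = 3068 \left(-83\right) = -254644$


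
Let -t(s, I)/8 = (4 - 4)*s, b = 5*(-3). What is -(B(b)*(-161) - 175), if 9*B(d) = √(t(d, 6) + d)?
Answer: 175 + 161*I*√15/9 ≈ 175.0 + 69.283*I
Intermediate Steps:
b = -15
t(s, I) = 0 (t(s, I) = -8*(4 - 4)*s = -0*s = -8*0 = 0)
B(d) = √d/9 (B(d) = √(0 + d)/9 = √d/9)
-(B(b)*(-161) - 175) = -((√(-15)/9)*(-161) - 175) = -(((I*√15)/9)*(-161) - 175) = -((I*√15/9)*(-161) - 175) = -(-161*I*√15/9 - 175) = -(-175 - 161*I*√15/9) = 175 + 161*I*√15/9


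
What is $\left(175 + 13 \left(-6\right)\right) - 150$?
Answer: $-53$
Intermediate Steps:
$\left(175 + 13 \left(-6\right)\right) - 150 = \left(175 - 78\right) - 150 = 97 - 150 = -53$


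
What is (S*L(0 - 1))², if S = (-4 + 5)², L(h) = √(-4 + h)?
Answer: -5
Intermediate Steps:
S = 1 (S = 1² = 1)
(S*L(0 - 1))² = (1*√(-4 + (0 - 1)))² = (1*√(-4 - 1))² = (1*√(-5))² = (1*(I*√5))² = (I*√5)² = -5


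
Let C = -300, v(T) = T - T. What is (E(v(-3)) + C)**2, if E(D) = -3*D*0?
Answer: 90000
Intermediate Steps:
v(T) = 0
E(D) = 0
(E(v(-3)) + C)**2 = (0 - 300)**2 = (-300)**2 = 90000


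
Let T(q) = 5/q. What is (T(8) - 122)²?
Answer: 942841/64 ≈ 14732.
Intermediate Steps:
(T(8) - 122)² = (5/8 - 122)² = (-971/8)² = 942841/64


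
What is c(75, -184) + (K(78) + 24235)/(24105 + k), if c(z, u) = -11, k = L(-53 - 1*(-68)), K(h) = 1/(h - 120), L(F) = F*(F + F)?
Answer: -10326541/1031310 ≈ -10.013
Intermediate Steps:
L(F) = 2*F² (L(F) = F*(2*F) = 2*F²)
K(h) = 1/(-120 + h)
k = 450 (k = 2*(-53 - 1*(-68))² = 2*(-53 + 68)² = 2*15² = 2*225 = 450)
c(75, -184) + (K(78) + 24235)/(24105 + k) = -11 + (1/(-120 + 78) + 24235)/(24105 + 450) = -11 + (1/(-42) + 24235)/24555 = -11 + (-1/42 + 24235)*(1/24555) = -11 + (1017869/42)*(1/24555) = -11 + 1017869/1031310 = -10326541/1031310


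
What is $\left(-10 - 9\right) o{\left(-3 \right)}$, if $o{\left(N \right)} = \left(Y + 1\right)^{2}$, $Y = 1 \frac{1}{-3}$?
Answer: $- \frac{76}{9} \approx -8.4444$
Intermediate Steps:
$Y = - \frac{1}{3}$ ($Y = 1 \left(- \frac{1}{3}\right) = - \frac{1}{3} \approx -0.33333$)
$o{\left(N \right)} = \frac{4}{9}$ ($o{\left(N \right)} = \left(- \frac{1}{3} + 1\right)^{2} = \left(\frac{2}{3}\right)^{2} = \frac{4}{9}$)
$\left(-10 - 9\right) o{\left(-3 \right)} = \left(-10 - 9\right) \frac{4}{9} = \left(-19\right) \frac{4}{9} = - \frac{76}{9}$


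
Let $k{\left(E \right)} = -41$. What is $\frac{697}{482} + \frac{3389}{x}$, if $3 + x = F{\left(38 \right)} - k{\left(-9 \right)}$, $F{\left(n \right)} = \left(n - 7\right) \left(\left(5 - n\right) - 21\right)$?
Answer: $- \frac{246603}{394276} \approx -0.62546$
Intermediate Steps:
$F{\left(n \right)} = \left(-16 - n\right) \left(-7 + n\right)$ ($F{\left(n \right)} = \left(-7 + n\right) \left(-16 - n\right) = \left(-16 - n\right) \left(-7 + n\right)$)
$x = -1636$ ($x = -3 - 1633 = -1636$)
$\frac{697}{482} + \frac{3389}{x} = \frac{697}{482} + \frac{3389}{-1636} = 697 \cdot \frac{1}{482} + 3389 \left(- \frac{1}{1636}\right) = \frac{697}{482} - \frac{3389}{1636} = - \frac{246603}{394276}$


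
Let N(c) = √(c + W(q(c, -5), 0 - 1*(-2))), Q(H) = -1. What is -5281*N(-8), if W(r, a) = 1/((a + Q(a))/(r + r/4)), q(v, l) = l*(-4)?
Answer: -5281*√17 ≈ -21774.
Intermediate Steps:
q(v, l) = -4*l
W(r, a) = 5*r/(4*(-1 + a)) (W(r, a) = 1/((a - 1)/(r + r/4)) = 1/((-1 + a)/(r + r*(¼))) = 1/((-1 + a)/(r + r/4)) = 1/((-1 + a)/((5*r/4))) = 1/((-1 + a)*(4/(5*r))) = 1/(4*(-1 + a)/(5*r)) = 5*r/(4*(-1 + a)))
N(c) = √(25 + c) (N(c) = √(c + 5*(-4*(-5))/(4*(-1 + (0 - 1*(-2))))) = √(c + (5/4)*20/(-1 + (0 + 2))) = √(c + (5/4)*20/(-1 + 2)) = √(c + (5/4)*20/1) = √(c + (5/4)*20*1) = √(c + 25) = √(25 + c))
-5281*N(-8) = -5281*√(25 - 8) = -5281*√17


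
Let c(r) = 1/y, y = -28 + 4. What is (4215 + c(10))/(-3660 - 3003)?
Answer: -101159/159912 ≈ -0.63259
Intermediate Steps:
y = -24
c(r) = -1/24 (c(r) = 1/(-24) = -1/24)
(4215 + c(10))/(-3660 - 3003) = (4215 - 1/24)/(-3660 - 3003) = (101159/24)/(-6663) = (101159/24)*(-1/6663) = -101159/159912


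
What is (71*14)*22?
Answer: 21868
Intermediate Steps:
(71*14)*22 = 994*22 = 21868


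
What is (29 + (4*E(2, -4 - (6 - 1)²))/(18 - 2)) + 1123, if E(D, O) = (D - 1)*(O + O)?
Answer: 2275/2 ≈ 1137.5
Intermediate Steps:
E(D, O) = 2*O*(-1 + D) (E(D, O) = (-1 + D)*(2*O) = 2*O*(-1 + D))
(29 + (4*E(2, -4 - (6 - 1)²))/(18 - 2)) + 1123 = (29 + (4*(2*(-4 - (6 - 1)²)*(-1 + 2)))/(18 - 2)) + 1123 = (29 + (4*(2*(-4 - 1*5²)*1))/16) + 1123 = (29 + (4*(2*(-4 - 1*25)*1))*(1/16)) + 1123 = (29 + (4*(2*(-4 - 25)*1))*(1/16)) + 1123 = (29 + (4*(2*(-29)*1))*(1/16)) + 1123 = (29 + (4*(-58))*(1/16)) + 1123 = (29 - 232*1/16) + 1123 = (29 - 29/2) + 1123 = 29/2 + 1123 = 2275/2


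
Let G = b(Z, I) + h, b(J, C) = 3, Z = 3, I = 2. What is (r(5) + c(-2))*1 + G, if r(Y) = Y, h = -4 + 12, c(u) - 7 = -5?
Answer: 18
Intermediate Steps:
c(u) = 2 (c(u) = 7 - 5 = 2)
h = 8
G = 11 (G = 3 + 8 = 11)
(r(5) + c(-2))*1 + G = (5 + 2)*1 + 11 = 7*1 + 11 = 7 + 11 = 18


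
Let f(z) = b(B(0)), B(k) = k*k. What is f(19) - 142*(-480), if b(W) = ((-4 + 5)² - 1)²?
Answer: 68160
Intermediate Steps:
B(k) = k²
b(W) = 0 (b(W) = (1² - 1)² = (1 - 1)² = 0² = 0)
f(z) = 0
f(19) - 142*(-480) = 0 - 142*(-480) = 0 + 68160 = 68160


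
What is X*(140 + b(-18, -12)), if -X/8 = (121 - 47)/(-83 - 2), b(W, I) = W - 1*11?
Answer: 65712/85 ≈ 773.08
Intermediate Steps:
b(W, I) = -11 + W (b(W, I) = W - 11 = -11 + W)
X = 592/85 (X = -8*(121 - 47)/(-83 - 2) = -592/(-85) = -592*(-1)/85 = -8*(-74/85) = 592/85 ≈ 6.9647)
X*(140 + b(-18, -12)) = 592*(140 + (-11 - 18))/85 = 592*(140 - 29)/85 = (592/85)*111 = 65712/85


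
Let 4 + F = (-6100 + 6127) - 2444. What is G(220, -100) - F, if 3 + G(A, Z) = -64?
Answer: 2354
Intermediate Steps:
F = -2421 (F = -4 + ((-6100 + 6127) - 2444) = -4 + (27 - 2444) = -4 - 2417 = -2421)
G(A, Z) = -67 (G(A, Z) = -3 - 64 = -67)
G(220, -100) - F = -67 - 1*(-2421) = -67 + 2421 = 2354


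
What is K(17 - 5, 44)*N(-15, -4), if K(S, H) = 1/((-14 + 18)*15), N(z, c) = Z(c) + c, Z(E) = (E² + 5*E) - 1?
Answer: -3/20 ≈ -0.15000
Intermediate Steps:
Z(E) = -1 + E² + 5*E
N(z, c) = -1 + c² + 6*c (N(z, c) = (-1 + c² + 5*c) + c = -1 + c² + 6*c)
K(S, H) = 1/60 (K(S, H) = (1/15)/4 = (¼)*(1/15) = 1/60)
K(17 - 5, 44)*N(-15, -4) = (-1 + (-4)² + 6*(-4))/60 = (-1 + 16 - 24)/60 = (1/60)*(-9) = -3/20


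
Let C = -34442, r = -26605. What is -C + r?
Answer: 7837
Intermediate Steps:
-C + r = -1*(-34442) - 26605 = 34442 - 26605 = 7837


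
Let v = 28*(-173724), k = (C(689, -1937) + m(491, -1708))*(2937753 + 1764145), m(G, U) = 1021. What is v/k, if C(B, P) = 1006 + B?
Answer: -86862/228042053 ≈ -0.00038090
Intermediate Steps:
k = 12770354968 (k = ((1006 + 689) + 1021)*(2937753 + 1764145) = (1695 + 1021)*4701898 = 2716*4701898 = 12770354968)
v = -4864272
v/k = -4864272/12770354968 = -4864272*1/12770354968 = -86862/228042053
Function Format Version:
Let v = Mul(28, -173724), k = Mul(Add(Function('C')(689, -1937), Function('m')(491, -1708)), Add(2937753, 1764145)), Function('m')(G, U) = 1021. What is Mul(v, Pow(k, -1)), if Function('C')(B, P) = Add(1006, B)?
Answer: Rational(-86862, 228042053) ≈ -0.00038090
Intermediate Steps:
k = 12770354968 (k = Mul(Add(Add(1006, 689), 1021), Add(2937753, 1764145)) = Mul(Add(1695, 1021), 4701898) = Mul(2716, 4701898) = 12770354968)
v = -4864272
Mul(v, Pow(k, -1)) = Mul(-4864272, Pow(12770354968, -1)) = Mul(-4864272, Rational(1, 12770354968)) = Rational(-86862, 228042053)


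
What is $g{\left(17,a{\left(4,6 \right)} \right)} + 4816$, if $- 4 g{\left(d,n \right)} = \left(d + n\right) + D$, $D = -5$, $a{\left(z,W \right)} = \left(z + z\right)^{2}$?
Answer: $4797$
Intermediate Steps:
$a{\left(z,W \right)} = 4 z^{2}$ ($a{\left(z,W \right)} = \left(2 z\right)^{2} = 4 z^{2}$)
$g{\left(d,n \right)} = \frac{5}{4} - \frac{d}{4} - \frac{n}{4}$ ($g{\left(d,n \right)} = - \frac{\left(d + n\right) - 5}{4} = - \frac{-5 + d + n}{4} = \frac{5}{4} - \frac{d}{4} - \frac{n}{4}$)
$g{\left(17,a{\left(4,6 \right)} \right)} + 4816 = \left(\frac{5}{4} - \frac{17}{4} - \frac{4 \cdot 4^{2}}{4}\right) + 4816 = \left(\frac{5}{4} - \frac{17}{4} - \frac{4 \cdot 16}{4}\right) + 4816 = \left(\frac{5}{4} - \frac{17}{4} - 16\right) + 4816 = -19 + 4816 = 4797$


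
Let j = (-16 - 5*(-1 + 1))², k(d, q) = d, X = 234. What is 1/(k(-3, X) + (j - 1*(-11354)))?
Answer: 1/11607 ≈ 8.6155e-5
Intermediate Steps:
j = 256 (j = (-16 - 5*0)² = (-16 + 0)² = (-16)² = 256)
1/(k(-3, X) + (j - 1*(-11354))) = 1/(-3 + (256 - 1*(-11354))) = 1/(-3 + (256 + 11354)) = 1/(-3 + 11610) = 1/11607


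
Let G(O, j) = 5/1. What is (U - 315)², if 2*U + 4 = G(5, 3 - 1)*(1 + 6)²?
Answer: 151321/4 ≈ 37830.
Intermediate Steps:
G(O, j) = 5 (G(O, j) = 5*1 = 5)
U = 241/2 (U = -2 + (5*(1 + 6)²)/2 = -2 + (5*7²)/2 = -2 + (5*49)/2 = -2 + (½)*245 = -2 + 245/2 = 241/2 ≈ 120.50)
(U - 315)² = (241/2 - 315)² = (-389/2)² = 151321/4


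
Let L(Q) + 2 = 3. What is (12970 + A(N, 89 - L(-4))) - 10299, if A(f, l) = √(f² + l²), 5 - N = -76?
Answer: 2671 + √14305 ≈ 2790.6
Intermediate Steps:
N = 81 (N = 5 - 1*(-76) = 5 + 76 = 81)
L(Q) = 1 (L(Q) = -2 + 3 = 1)
(12970 + A(N, 89 - L(-4))) - 10299 = (12970 + √(81² + (89 - 1*1)²)) - 10299 = (12970 + √(6561 + (89 - 1)²)) - 10299 = (12970 + √(6561 + 88²)) - 10299 = (12970 + √(6561 + 7744)) - 10299 = (12970 + √14305) - 10299 = 2671 + √14305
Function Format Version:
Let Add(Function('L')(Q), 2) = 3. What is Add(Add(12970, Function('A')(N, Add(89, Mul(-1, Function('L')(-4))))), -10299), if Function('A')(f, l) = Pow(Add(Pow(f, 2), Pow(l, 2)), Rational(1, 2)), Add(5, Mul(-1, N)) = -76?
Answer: Add(2671, Pow(14305, Rational(1, 2))) ≈ 2790.6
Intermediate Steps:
N = 81 (N = Add(5, Mul(-1, -76)) = Add(5, 76) = 81)
Function('L')(Q) = 1 (Function('L')(Q) = Add(-2, 3) = 1)
Add(Add(12970, Function('A')(N, Add(89, Mul(-1, Function('L')(-4))))), -10299) = Add(Add(12970, Pow(Add(Pow(81, 2), Pow(Add(89, Mul(-1, 1)), 2)), Rational(1, 2))), -10299) = Add(Add(12970, Pow(Add(6561, Pow(Add(89, -1), 2)), Rational(1, 2))), -10299) = Add(Add(12970, Pow(Add(6561, Pow(88, 2)), Rational(1, 2))), -10299) = Add(Add(12970, Pow(Add(6561, 7744), Rational(1, 2))), -10299) = Add(Add(12970, Pow(14305, Rational(1, 2))), -10299) = Add(2671, Pow(14305, Rational(1, 2)))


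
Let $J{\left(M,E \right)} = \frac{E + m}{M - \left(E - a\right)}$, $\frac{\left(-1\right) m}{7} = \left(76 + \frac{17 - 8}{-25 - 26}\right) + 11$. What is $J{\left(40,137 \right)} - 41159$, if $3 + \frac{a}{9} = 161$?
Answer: $- \frac{17492726}{425} \approx -41159.0$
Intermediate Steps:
$a = 1422$ ($a = -27 + 9 \cdot 161 = -27 + 1449 = 1422$)
$m = - \frac{10332}{17}$ ($m = - 7 \left(\left(76 + \frac{17 - 8}{-25 - 26}\right) + 11\right) = - 7 \left(\left(76 + \frac{9}{-51}\right) + 11\right) = - 7 \left(\left(76 + 9 \left(- \frac{1}{51}\right)\right) + 11\right) = - 7 \left(\left(76 - \frac{3}{17}\right) + 11\right) = - 7 \left(\frac{1289}{17} + 11\right) = \left(-7\right) \frac{1476}{17} = - \frac{10332}{17} \approx -607.76$)
$J{\left(M,E \right)} = \frac{- \frac{10332}{17} + E}{1422 + M - E}$ ($J{\left(M,E \right)} = \frac{E - \frac{10332}{17}}{M - \left(-1422 + E\right)} = \frac{- \frac{10332}{17} + E}{1422 + M - E}$)
$J{\left(40,137 \right)} - 41159 = \frac{- \frac{10332}{17} + 137}{1422 + 40 - 137} - 41159 = \frac{1}{1422 + 40 - 137} \left(- \frac{8003}{17}\right) - 41159 = \frac{1}{1325} \left(- \frac{8003}{17}\right) - 41159 = - \frac{151}{425} - 41159 = - \frac{17492726}{425}$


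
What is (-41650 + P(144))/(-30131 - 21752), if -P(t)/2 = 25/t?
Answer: 2998825/3735576 ≈ 0.80277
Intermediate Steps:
P(t) = -50/t
(-41650 + P(144))/(-30131 - 21752) = (-41650 - 50/144)/(-30131 - 21752) = (-41650 - 50*1/144)/(-51883) = (-41650 - 25/72)*(-1/51883) = -2998825/72*(-1/51883) = 2998825/3735576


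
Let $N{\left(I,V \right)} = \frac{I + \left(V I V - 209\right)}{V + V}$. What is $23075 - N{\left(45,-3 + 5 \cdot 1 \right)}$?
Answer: $23071$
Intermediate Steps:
$N{\left(I,V \right)} = \frac{-209 + I + I V^{2}}{2 V}$ ($N{\left(I,V \right)} = \frac{I + \left(I V V - 209\right)}{2 V} = \left(I + \left(I V^{2} - 209\right)\right) \frac{1}{2 V} = \left(I + \left(-209 + I V^{2}\right)\right) \frac{1}{2 V} = \left(-209 + I + I V^{2}\right) \frac{1}{2 V} = \frac{-209 + I + I V^{2}}{2 V}$)
$23075 - N{\left(45,-3 + 5 \cdot 1 \right)} = 23075 - \frac{-209 + 45 + 45 \left(-3 + 5 \cdot 1\right)^{2}}{2 \left(-3 + 5 \cdot 1\right)} = 23075 - \frac{-209 + 45 + 45 \left(-3 + 5\right)^{2}}{2 \left(-3 + 5\right)} = 23075 - \frac{-209 + 45 + 45 \cdot 2^{2}}{2 \cdot 2} = 23075 - \frac{1}{2} \cdot \frac{1}{2} \left(-209 + 45 + 45 \cdot 4\right) = 23075 - \frac{1}{2} \cdot \frac{1}{2} \left(-209 + 45 + 180\right) = 23075 - \frac{1}{2} \cdot \frac{1}{2} \cdot 16 = 23075 - 4 = 23071$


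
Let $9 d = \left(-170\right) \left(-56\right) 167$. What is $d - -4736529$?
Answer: $\frac{44218601}{9} \approx 4.9132 \cdot 10^{6}$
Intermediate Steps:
$d = \frac{1589840}{9}$ ($d = \frac{\left(-170\right) \left(-56\right) 167}{9} = \frac{9520 \cdot 167}{9} = \frac{1}{9} \cdot 1589840 = \frac{1589840}{9} \approx 1.7665 \cdot 10^{5}$)
$d - -4736529 = \frac{1589840}{9} - -4736529 = \frac{1589840}{9} + 4736529 = \frac{44218601}{9}$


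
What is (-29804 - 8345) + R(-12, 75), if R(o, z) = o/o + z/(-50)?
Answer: -76299/2 ≈ -38150.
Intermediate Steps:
R(o, z) = 1 - z/50 (R(o, z) = 1 + z*(-1/50) = 1 - z/50)
(-29804 - 8345) + R(-12, 75) = (-29804 - 8345) + (1 - 1/50*75) = -38149 + (1 - 3/2) = -38149 - ½ = -76299/2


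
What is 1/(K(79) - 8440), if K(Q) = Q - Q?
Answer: -1/8440 ≈ -0.00011848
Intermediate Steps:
K(Q) = 0
1/(K(79) - 8440) = 1/(0 - 8440) = 1/(-8440) = -1/8440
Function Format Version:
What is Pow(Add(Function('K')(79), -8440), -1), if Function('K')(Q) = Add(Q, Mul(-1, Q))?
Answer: Rational(-1, 8440) ≈ -0.00011848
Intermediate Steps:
Function('K')(Q) = 0
Pow(Add(Function('K')(79), -8440), -1) = Pow(Add(0, -8440), -1) = Pow(-8440, -1) = Rational(-1, 8440)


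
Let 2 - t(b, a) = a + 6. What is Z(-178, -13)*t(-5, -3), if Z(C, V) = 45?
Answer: -45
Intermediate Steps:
t(b, a) = -4 - a (t(b, a) = 2 - (a + 6) = 2 - (6 + a) = 2 + (-6 - a) = -4 - a)
Z(-178, -13)*t(-5, -3) = 45*(-4 - 1*(-3)) = 45*(-4 + 3) = 45*(-1) = -45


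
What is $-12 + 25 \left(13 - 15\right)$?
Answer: $-62$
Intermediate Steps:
$-12 + 25 \left(13 - 15\right) = -12 + 25 \left(-2\right) = -12 - 50 = -62$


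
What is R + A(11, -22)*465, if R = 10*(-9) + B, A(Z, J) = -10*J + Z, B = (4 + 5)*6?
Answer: 107379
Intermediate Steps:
B = 54 (B = 9*6 = 54)
A(Z, J) = Z - 10*J
R = -36 (R = 10*(-9) + 54 = -90 + 54 = -36)
R + A(11, -22)*465 = -36 + (11 - 10*(-22))*465 = -36 + (11 + 220)*465 = -36 + 231*465 = -36 + 107415 = 107379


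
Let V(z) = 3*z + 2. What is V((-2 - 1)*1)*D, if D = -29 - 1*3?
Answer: 224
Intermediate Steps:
V(z) = 2 + 3*z
D = -32 (D = -29 - 3 = -32)
V((-2 - 1)*1)*D = (2 + 3*((-2 - 1)*1))*(-32) = (2 + 3*(-3*1))*(-32) = (2 + 3*(-3))*(-32) = (2 - 9)*(-32) = -7*(-32) = 224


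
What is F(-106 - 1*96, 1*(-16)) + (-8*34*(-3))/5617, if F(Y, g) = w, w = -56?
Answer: -313736/5617 ≈ -55.855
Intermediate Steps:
F(Y, g) = -56
F(-106 - 1*96, 1*(-16)) + (-8*34*(-3))/5617 = -56 + (-8*34*(-3))/5617 = -56 - 272*(-3)*(1/5617) = -56 + 816*(1/5617) = -56 + 816/5617 = -313736/5617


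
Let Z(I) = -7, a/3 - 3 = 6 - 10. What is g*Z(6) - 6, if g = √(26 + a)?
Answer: -6 - 7*√23 ≈ -39.571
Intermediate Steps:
a = -3 (a = 9 + 3*(6 - 10) = 9 + 3*(-4) = 9 - 12 = -3)
g = √23 (g = √(26 - 3) = √23 ≈ 4.7958)
g*Z(6) - 6 = √23*(-7) - 6 = -7*√23 - 6 = -6 - 7*√23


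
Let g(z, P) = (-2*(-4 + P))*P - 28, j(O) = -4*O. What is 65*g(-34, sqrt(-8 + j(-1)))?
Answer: -1300 + 1040*I ≈ -1300.0 + 1040.0*I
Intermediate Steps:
g(z, P) = -28 + P*(8 - 2*P) (g(z, P) = (8 - 2*P)*P - 28 = P*(8 - 2*P) - 28 = -28 + P*(8 - 2*P))
65*g(-34, sqrt(-8 + j(-1))) = 65*(-28 - 2*(sqrt(-8 - 4*(-1)))**2 + 8*sqrt(-8 - 4*(-1))) = 65*(-28 - 2*(sqrt(-8 + 4))**2 + 8*sqrt(-8 + 4)) = 65*(-28 - 2*(sqrt(-4))**2 + 8*sqrt(-4)) = 65*(-28 - 2*(2*I)**2 + 8*(2*I)) = 65*(-28 - 2*(-4) + 16*I) = 65*(-28 + 8 + 16*I) = 65*(-20 + 16*I) = -1300 + 1040*I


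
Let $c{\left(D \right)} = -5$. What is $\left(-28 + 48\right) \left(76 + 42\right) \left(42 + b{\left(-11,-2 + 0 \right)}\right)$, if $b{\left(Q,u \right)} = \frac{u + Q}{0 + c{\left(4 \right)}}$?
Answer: $105256$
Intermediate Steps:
$b{\left(Q,u \right)} = - \frac{Q}{5} - \frac{u}{5}$ ($b{\left(Q,u \right)} = \frac{u + Q}{0 - 5} = \frac{Q + u}{-5} = \left(Q + u\right) \left(- \frac{1}{5}\right) = - \frac{Q}{5} - \frac{u}{5}$)
$\left(-28 + 48\right) \left(76 + 42\right) \left(42 + b{\left(-11,-2 + 0 \right)}\right) = \left(-28 + 48\right) \left(76 + 42\right) \left(42 - \left(- \frac{11}{5} + \frac{-2 + 0}{5}\right)\right) = 20 \cdot 118 \left(42 + \left(\frac{11}{5} - - \frac{2}{5}\right)\right) = 2360 \left(42 + \left(\frac{11}{5} + \frac{2}{5}\right)\right) = 2360 \left(42 + \frac{13}{5}\right) = 2360 \cdot \frac{223}{5} = 105256$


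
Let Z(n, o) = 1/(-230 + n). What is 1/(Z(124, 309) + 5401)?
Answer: 106/572505 ≈ 0.00018515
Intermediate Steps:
1/(Z(124, 309) + 5401) = 1/(1/(-230 + 124) + 5401) = 1/(1/(-106) + 5401) = 1/(-1/106 + 5401) = 1/(572505/106) = 106/572505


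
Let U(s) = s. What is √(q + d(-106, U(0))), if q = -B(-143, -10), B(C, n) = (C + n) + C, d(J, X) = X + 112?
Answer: 2*√102 ≈ 20.199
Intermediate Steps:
d(J, X) = 112 + X
B(C, n) = n + 2*C
q = 296 (q = -(-10 + 2*(-143)) = -(-10 - 286) = -1*(-296) = 296)
√(q + d(-106, U(0))) = √(296 + (112 + 0)) = √(296 + 112) = √408 = 2*√102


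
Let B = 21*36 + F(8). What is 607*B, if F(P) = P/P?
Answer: 459499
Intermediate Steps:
F(P) = 1
B = 757 (B = 21*36 + 1 = 756 + 1 = 757)
607*B = 607*757 = 459499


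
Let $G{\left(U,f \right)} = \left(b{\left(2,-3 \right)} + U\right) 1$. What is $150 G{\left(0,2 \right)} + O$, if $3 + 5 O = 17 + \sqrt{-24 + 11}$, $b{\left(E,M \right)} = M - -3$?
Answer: $\frac{14}{5} + \frac{i \sqrt{13}}{5} \approx 2.8 + 0.72111 i$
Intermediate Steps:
$b{\left(E,M \right)} = 3 + M$ ($b{\left(E,M \right)} = M + 3 = 3 + M$)
$O = \frac{14}{5} + \frac{i \sqrt{13}}{5}$ ($O = - \frac{3}{5} + \frac{17 + \sqrt{-24 + 11}}{5} = - \frac{3}{5} + \frac{17 + \sqrt{-13}}{5} = - \frac{3}{5} + \frac{17 + i \sqrt{13}}{5} = - \frac{3}{5} + \left(\frac{17}{5} + \frac{i \sqrt{13}}{5}\right) = \frac{14}{5} + \frac{i \sqrt{13}}{5} \approx 2.8 + 0.72111 i$)
$G{\left(U,f \right)} = U$ ($G{\left(U,f \right)} = \left(\left(3 - 3\right) + U\right) 1 = \left(0 + U\right) 1 = U 1 = U$)
$150 G{\left(0,2 \right)} + O = 150 \cdot 0 + \left(\frac{14}{5} + \frac{i \sqrt{13}}{5}\right) = 0 + \left(\frac{14}{5} + \frac{i \sqrt{13}}{5}\right) = \frac{14}{5} + \frac{i \sqrt{13}}{5}$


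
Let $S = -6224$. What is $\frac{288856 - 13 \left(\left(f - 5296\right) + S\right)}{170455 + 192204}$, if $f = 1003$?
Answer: $\frac{425577}{362659} \approx 1.1735$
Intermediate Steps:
$\frac{288856 - 13 \left(\left(f - 5296\right) + S\right)}{170455 + 192204} = \frac{288856 - 13 \left(\left(1003 - 5296\right) - 6224\right)}{170455 + 192204} = \frac{288856 - 13 \left(-4293 - 6224\right)}{362659} = \left(288856 - -136721\right) \frac{1}{362659} = \left(288856 + 136721\right) \frac{1}{362659} = 425577 \cdot \frac{1}{362659} = \frac{425577}{362659}$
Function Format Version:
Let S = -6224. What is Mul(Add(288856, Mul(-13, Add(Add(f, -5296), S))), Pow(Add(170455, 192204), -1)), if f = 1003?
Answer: Rational(425577, 362659) ≈ 1.1735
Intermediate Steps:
Mul(Add(288856, Mul(-13, Add(Add(f, -5296), S))), Pow(Add(170455, 192204), -1)) = Mul(Add(288856, Mul(-13, Add(Add(1003, -5296), -6224))), Pow(Add(170455, 192204), -1)) = Mul(Add(288856, Mul(-13, Add(-4293, -6224))), Pow(362659, -1)) = Mul(Add(288856, Mul(-13, -10517)), Rational(1, 362659)) = Mul(Add(288856, 136721), Rational(1, 362659)) = Mul(425577, Rational(1, 362659)) = Rational(425577, 362659)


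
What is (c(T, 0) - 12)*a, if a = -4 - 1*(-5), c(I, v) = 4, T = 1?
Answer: -8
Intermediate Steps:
a = 1 (a = -4 + 5 = 1)
(c(T, 0) - 12)*a = (4 - 12)*1 = -8*1 = -8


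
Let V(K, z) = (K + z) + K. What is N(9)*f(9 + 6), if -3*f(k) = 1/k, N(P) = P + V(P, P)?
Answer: -⅘ ≈ -0.80000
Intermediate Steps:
V(K, z) = z + 2*K
N(P) = 4*P (N(P) = P + (P + 2*P) = P + 3*P = 4*P)
f(k) = -1/(3*k)
N(9)*f(9 + 6) = (4*9)*(-1/(3*(9 + 6))) = 36*(-⅓/15) = 36*(-⅓*1/15) = 36*(-1/45) = -⅘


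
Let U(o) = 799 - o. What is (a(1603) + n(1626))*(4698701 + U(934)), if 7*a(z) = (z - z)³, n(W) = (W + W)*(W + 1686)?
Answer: 50606487725184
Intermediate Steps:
n(W) = 2*W*(1686 + W) (n(W) = (2*W)*(1686 + W) = 2*W*(1686 + W))
a(z) = 0 (a(z) = (z - z)³/7 = (⅐)*0³ = (⅐)*0 = 0)
(a(1603) + n(1626))*(4698701 + U(934)) = (0 + 2*1626*(1686 + 1626))*(4698701 + (799 - 1*934)) = (0 + 2*1626*3312)*(4698701 + (799 - 934)) = (0 + 10770624)*(4698701 - 135) = 10770624*4698566 = 50606487725184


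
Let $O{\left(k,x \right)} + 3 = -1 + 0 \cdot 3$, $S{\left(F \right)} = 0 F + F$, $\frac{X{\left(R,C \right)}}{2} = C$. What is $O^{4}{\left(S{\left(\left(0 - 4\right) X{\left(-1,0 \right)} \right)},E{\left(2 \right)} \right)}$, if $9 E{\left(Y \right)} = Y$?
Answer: $256$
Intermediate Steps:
$X{\left(R,C \right)} = 2 C$
$E{\left(Y \right)} = \frac{Y}{9}$
$S{\left(F \right)} = F$ ($S{\left(F \right)} = 0 + F = F$)
$O{\left(k,x \right)} = -4$ ($O{\left(k,x \right)} = -3 + \left(-1 + 0 \cdot 3\right) = -3 + \left(-1 + 0\right) = -3 - 1 = -4$)
$O^{4}{\left(S{\left(\left(0 - 4\right) X{\left(-1,0 \right)} \right)},E{\left(2 \right)} \right)} = \left(-4\right)^{4} = 256$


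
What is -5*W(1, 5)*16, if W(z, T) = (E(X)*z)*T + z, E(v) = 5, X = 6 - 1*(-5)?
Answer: -2080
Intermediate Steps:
X = 11 (X = 6 + 5 = 11)
W(z, T) = z + 5*T*z (W(z, T) = (5*z)*T + z = 5*T*z + z = z + 5*T*z)
-5*W(1, 5)*16 = -5*(1 + 5*5)*16 = -5*(1 + 25)*16 = -5*26*16 = -130*16 = -2080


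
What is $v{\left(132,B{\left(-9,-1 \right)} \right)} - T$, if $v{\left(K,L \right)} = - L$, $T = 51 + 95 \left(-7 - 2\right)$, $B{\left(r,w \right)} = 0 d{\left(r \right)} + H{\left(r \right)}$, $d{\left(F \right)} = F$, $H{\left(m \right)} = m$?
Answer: $813$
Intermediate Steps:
$B{\left(r,w \right)} = r$ ($B{\left(r,w \right)} = 0 r + r = 0 + r = r$)
$T = -804$ ($T = 51 + 95 \left(-7 - 2\right) = 51 + 95 \left(-9\right) = 51 - 855 = -804$)
$v{\left(132,B{\left(-9,-1 \right)} \right)} - T = \left(-1\right) \left(-9\right) - -804 = 9 + 804 = 813$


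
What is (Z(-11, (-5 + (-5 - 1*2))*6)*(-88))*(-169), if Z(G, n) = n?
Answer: -1070784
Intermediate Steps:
(Z(-11, (-5 + (-5 - 1*2))*6)*(-88))*(-169) = (((-5 + (-5 - 1*2))*6)*(-88))*(-169) = (((-5 + (-5 - 2))*6)*(-88))*(-169) = (((-5 - 7)*6)*(-88))*(-169) = (-12*6*(-88))*(-169) = -72*(-88)*(-169) = 6336*(-169) = -1070784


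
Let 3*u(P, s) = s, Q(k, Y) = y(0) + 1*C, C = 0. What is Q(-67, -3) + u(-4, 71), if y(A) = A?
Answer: 71/3 ≈ 23.667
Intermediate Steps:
Q(k, Y) = 0 (Q(k, Y) = 0 + 1*0 = 0 + 0 = 0)
u(P, s) = s/3
Q(-67, -3) + u(-4, 71) = 0 + (⅓)*71 = 0 + 71/3 = 71/3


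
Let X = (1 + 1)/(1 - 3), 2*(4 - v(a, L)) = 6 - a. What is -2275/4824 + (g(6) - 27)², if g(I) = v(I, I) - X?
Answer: 2332541/4824 ≈ 483.53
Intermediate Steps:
v(a, L) = 1 + a/2 (v(a, L) = 4 - (6 - a)/2 = 4 + (-3 + a/2) = 1 + a/2)
X = -1 (X = 2/(-2) = 2*(-½) = -1)
g(I) = 2 + I/2 (g(I) = (1 + I/2) - 1*(-1) = (1 + I/2) + 1 = 2 + I/2)
-2275/4824 + (g(6) - 27)² = -2275/4824 + ((2 + (½)*6) - 27)² = -2275*1/4824 + ((2 + 3) - 27)² = -2275/4824 + (5 - 27)² = -2275/4824 + (-22)² = -2275/4824 + 484 = 2332541/4824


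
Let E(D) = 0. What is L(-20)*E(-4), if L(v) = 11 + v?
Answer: 0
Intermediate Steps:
L(-20)*E(-4) = (11 - 20)*0 = -9*0 = 0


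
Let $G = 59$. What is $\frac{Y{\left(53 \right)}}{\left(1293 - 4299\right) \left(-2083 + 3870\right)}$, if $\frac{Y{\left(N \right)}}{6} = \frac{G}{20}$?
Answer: $- \frac{59}{17905740} \approx -3.295 \cdot 10^{-6}$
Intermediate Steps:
$Y{\left(N \right)} = \frac{177}{10}$ ($Y{\left(N \right)} = 6 \cdot \frac{59}{20} = \frac{177}{10}$)
$\frac{Y{\left(53 \right)}}{\left(1293 - 4299\right) \left(-2083 + 3870\right)} = \frac{177}{10 \left(1293 - 4299\right) \left(-2083 + 3870\right)} = \frac{177}{10 \left(\left(-3006\right) 1787\right)} = \frac{177}{10 \left(-5371722\right)} = \frac{177}{10} \left(- \frac{1}{5371722}\right) = - \frac{59}{17905740}$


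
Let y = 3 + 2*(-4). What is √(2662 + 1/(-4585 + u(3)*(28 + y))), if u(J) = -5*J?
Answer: √64699638870/4930 ≈ 51.595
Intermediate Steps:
y = -5 (y = 3 - 8 = -5)
√(2662 + 1/(-4585 + u(3)*(28 + y))) = √(2662 + 1/(-4585 + (-5*3)*(28 - 5))) = √(2662 + 1/(-4585 - 15*23)) = √(2662 + 1/(-4585 - 345)) = √(2662 + 1/(-4930)) = √(2662 - 1/4930) = √(13123659/4930) = √64699638870/4930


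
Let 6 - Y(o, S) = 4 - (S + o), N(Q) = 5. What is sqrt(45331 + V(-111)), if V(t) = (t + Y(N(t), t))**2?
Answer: 2*sqrt(22889) ≈ 302.58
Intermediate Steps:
Y(o, S) = 2 + S + o (Y(o, S) = 6 - (4 - (S + o)) = 6 - (4 + (-S - o)) = 6 - (4 - S - o) = 6 + (-4 + S + o) = 2 + S + o)
V(t) = (7 + 2*t)**2 (V(t) = (t + (2 + t + 5))**2 = (t + (7 + t))**2 = (7 + 2*t)**2)
sqrt(45331 + V(-111)) = sqrt(45331 + (7 + 2*(-111))**2) = sqrt(45331 + (7 - 222)**2) = sqrt(45331 + (-215)**2) = sqrt(45331 + 46225) = sqrt(91556) = 2*sqrt(22889)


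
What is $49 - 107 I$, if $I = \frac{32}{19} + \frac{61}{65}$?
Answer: $- \frac{286058}{1235} \approx -231.63$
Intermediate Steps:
$I = \frac{3239}{1235}$ ($I = 32 \cdot \frac{1}{19} + 61 \cdot \frac{1}{65} = \frac{32}{19} + \frac{61}{65} = \frac{3239}{1235} \approx 2.6227$)
$49 - 107 I = 49 - \frac{346573}{1235} = - \frac{286058}{1235}$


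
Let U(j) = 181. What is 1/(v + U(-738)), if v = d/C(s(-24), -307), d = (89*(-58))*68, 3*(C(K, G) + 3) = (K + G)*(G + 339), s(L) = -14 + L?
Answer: 127/35091 ≈ 0.0036192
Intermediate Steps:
C(K, G) = -3 + (339 + G)*(G + K)/3 (C(K, G) = -3 + ((K + G)*(G + 339))/3 = -3 + ((G + K)*(339 + G))/3 = -3 + ((339 + G)*(G + K))/3 = -3 + (339 + G)*(G + K)/3)
d = -351016 (d = -5162*68 = -351016)
v = 12104/127 (v = -351016/(-3 + 113*(-307) + 113*(-14 - 24) + (1/3)*(-307)**2 + (1/3)*(-307)*(-14 - 24)) = -351016/(-3 - 34691 + 113*(-38) + (1/3)*94249 + (1/3)*(-307)*(-38)) = -351016/(-3 - 34691 - 4294 + 94249/3 + 11666/3) = -351016/(-3683) = -351016*(-1/3683) = 12104/127 ≈ 95.307)
1/(v + U(-738)) = 1/(12104/127 + 181) = 1/(35091/127) = 127/35091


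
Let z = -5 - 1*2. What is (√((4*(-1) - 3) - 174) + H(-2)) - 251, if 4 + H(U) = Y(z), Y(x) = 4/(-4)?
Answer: -256 + I*√181 ≈ -256.0 + 13.454*I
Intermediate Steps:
z = -7 (z = -5 - 2 = -7)
Y(x) = -1 (Y(x) = 4*(-¼) = -1)
H(U) = -5 (H(U) = -4 - 1 = -5)
(√((4*(-1) - 3) - 174) + H(-2)) - 251 = (√((4*(-1) - 3) - 174) - 5) - 251 = (√((-4 - 3) - 174) - 5) - 251 = (√(-7 - 174) - 5) - 251 = (√(-181) - 5) - 251 = (I*√181 - 5) - 251 = (-5 + I*√181) - 251 = -256 + I*√181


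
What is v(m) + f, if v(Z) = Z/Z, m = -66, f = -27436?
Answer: -27435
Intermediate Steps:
v(Z) = 1
v(m) + f = 1 - 27436 = -27435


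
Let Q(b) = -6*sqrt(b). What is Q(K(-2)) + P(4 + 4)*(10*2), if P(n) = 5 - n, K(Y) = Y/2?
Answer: -60 - 6*I ≈ -60.0 - 6.0*I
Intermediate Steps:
K(Y) = Y/2 (K(Y) = Y*(1/2) = Y/2)
Q(K(-2)) + P(4 + 4)*(10*2) = -6*I + (5 - (4 + 4))*(10*2) = -6*I + (5 - 1*8)*20 = -6*I + (5 - 8)*20 = -6*I - 3*20 = -6*I - 60 = -60 - 6*I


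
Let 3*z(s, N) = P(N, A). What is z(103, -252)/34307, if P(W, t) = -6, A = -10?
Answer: -2/34307 ≈ -5.8297e-5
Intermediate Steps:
z(s, N) = -2 (z(s, N) = (⅓)*(-6) = -2)
z(103, -252)/34307 = -2/34307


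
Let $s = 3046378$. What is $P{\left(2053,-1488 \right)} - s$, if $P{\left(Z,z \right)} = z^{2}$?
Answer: $-832234$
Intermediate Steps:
$P{\left(2053,-1488 \right)} - s = \left(-1488\right)^{2} - 3046378 = 2214144 - 3046378 = -832234$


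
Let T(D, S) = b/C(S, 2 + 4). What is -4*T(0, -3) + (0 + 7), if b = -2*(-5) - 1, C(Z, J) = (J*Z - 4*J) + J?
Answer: 8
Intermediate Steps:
C(Z, J) = -3*J + J*Z (C(Z, J) = (-4*J + J*Z) + J = -3*J + J*Z)
b = 9 (b = 10 - 1 = 9)
T(D, S) = 9/(-18 + 6*S) (T(D, S) = 9/(((2 + 4)*(-3 + S))) = 9/((6*(-3 + S))) = 9/(-18 + 6*S))
-4*T(0, -3) + (0 + 7) = -6/(-3 - 3) + (0 + 7) = -6/(-6) + 7 = -6*(-1)/6 + 7 = -4*(-1/4) + 7 = 1 + 7 = 8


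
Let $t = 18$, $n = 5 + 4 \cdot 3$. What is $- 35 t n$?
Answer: $-10710$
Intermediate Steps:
$n = 17$ ($n = 5 + 12 = 17$)
$- 35 t n = \left(-35\right) 18 \cdot 17 = \left(-630\right) 17 = -10710$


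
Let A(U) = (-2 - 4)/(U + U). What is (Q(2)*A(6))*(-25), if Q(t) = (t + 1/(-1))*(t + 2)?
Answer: 50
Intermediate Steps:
A(U) = -3/U (A(U) = -6*1/(2*U) = -3/U)
Q(t) = (-1 + t)*(2 + t) (Q(t) = (t - 1)*(2 + t) = (-1 + t)*(2 + t))
(Q(2)*A(6))*(-25) = ((-2 + 2 + 2²)*(-3/6))*(-25) = ((-2 + 2 + 4)*(-3*⅙))*(-25) = (4*(-½))*(-25) = -2*(-25) = 50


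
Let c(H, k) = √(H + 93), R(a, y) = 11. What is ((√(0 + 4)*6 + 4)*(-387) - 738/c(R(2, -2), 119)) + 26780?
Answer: 20588 - 369*√26/26 ≈ 20516.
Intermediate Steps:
c(H, k) = √(93 + H)
((√(0 + 4)*6 + 4)*(-387) - 738/c(R(2, -2), 119)) + 26780 = ((√(0 + 4)*6 + 4)*(-387) - 738/√(93 + 11)) + 26780 = ((√4*6 + 4)*(-387) - 738*√26/52) + 26780 = ((2*6 + 4)*(-387) - 738*√26/52) + 26780 = ((12 + 4)*(-387) - 369*√26/26) + 26780 = (16*(-387) - 369*√26/26) + 26780 = (-6192 - 369*√26/26) + 26780 = 20588 - 369*√26/26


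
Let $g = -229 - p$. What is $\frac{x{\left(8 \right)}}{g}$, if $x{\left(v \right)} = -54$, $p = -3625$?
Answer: $- \frac{9}{566} \approx -0.015901$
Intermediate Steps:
$g = 3396$ ($g = -229 - -3625 = -229 + 3625 = 3396$)
$\frac{x{\left(8 \right)}}{g} = - \frac{54}{3396} = \left(-54\right) \frac{1}{3396} = - \frac{9}{566}$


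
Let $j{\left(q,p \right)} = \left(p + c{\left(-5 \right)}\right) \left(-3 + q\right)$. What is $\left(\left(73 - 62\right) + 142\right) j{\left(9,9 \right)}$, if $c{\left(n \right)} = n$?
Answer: $3672$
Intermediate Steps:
$j{\left(q,p \right)} = \left(-5 + p\right) \left(-3 + q\right)$ ($j{\left(q,p \right)} = \left(p - 5\right) \left(-3 + q\right) = \left(-5 + p\right) \left(-3 + q\right)$)
$\left(\left(73 - 62\right) + 142\right) j{\left(9,9 \right)} = \left(\left(73 - 62\right) + 142\right) \left(15 - 45 - 27 + 9 \cdot 9\right) = \left(\left(73 - 62\right) + 142\right) \left(15 - 45 - 27 + 81\right) = \left(11 + 142\right) 24 = 153 \cdot 24 = 3672$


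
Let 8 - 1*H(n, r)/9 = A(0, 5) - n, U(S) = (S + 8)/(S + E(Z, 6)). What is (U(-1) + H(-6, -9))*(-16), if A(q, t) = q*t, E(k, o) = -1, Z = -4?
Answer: -232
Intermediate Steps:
U(S) = (8 + S)/(-1 + S) (U(S) = (S + 8)/(S - 1) = (8 + S)/(-1 + S))
H(n, r) = 72 + 9*n (H(n, r) = 72 - 9*(0*5 - n) = 72 - 9*(0 - n) = 72 - (-9)*n = 72 + 9*n)
(U(-1) + H(-6, -9))*(-16) = ((8 - 1)/(-1 - 1) + (72 + 9*(-6)))*(-16) = (7/(-2) + (72 - 54))*(-16) = (-½*7 + 18)*(-16) = (-7/2 + 18)*(-16) = (29/2)*(-16) = -232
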